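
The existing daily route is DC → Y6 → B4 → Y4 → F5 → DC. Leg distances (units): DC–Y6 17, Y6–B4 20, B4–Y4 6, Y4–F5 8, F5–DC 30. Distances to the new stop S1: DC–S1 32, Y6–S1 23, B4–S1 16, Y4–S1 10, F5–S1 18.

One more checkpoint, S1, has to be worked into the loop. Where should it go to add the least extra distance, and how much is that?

Insertion cost between consecutive stops i–j is d(i,S1) + d(S1,j) − d(i,j):
  between DC and Y6: 32 + 23 − 17 = 38
  between Y6 and B4: 23 + 16 − 20 = 19
  between B4 and Y4: 16 + 10 − 6 = 20
  between Y4 and F5: 10 + 18 − 8 = 20
  between F5 and DC: 18 + 32 − 30 = 20
Cheapest insertion is between Y6 and B4, adding 19.
New total = 81 + 19 = 100.

+19 — insert S1 between Y6 and B4.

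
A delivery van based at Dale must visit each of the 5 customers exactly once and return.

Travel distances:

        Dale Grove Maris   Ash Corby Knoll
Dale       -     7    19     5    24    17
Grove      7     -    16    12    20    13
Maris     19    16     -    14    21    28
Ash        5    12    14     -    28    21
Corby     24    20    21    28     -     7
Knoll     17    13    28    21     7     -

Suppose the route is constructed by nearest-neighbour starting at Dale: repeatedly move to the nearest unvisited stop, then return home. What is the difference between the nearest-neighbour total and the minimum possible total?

Excess over optimum: 10.

Dale: Ash=5, Grove=7, Knoll=17, Maris=19, Corby=24 ⇒ Ash
Ash: Grove=12, Maris=14, Knoll=21, Corby=28 ⇒ Grove
Grove: Knoll=13, Maris=16, Corby=20 ⇒ Knoll
Knoll: Corby=7, Maris=28 ⇒ Corby
Corby: Maris=21 ⇒ Maris
NN route Dale → Ash → Grove → Knoll → Corby → Maris → Dale costs 77.
Optimal: Dale → Grove → Knoll → Corby → Maris → Ash → Dale costs 67 (by enumerating all 60 distinct tours).
Excess = 77 − 67 = 10.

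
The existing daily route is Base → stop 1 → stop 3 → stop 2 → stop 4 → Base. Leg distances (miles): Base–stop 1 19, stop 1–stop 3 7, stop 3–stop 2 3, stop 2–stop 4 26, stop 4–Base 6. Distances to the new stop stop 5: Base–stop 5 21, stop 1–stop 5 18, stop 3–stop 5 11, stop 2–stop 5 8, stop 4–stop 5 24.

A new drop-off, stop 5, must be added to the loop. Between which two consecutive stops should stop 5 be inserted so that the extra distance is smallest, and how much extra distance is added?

Minimum extra distance: 6 miles, inserting stop 5 between stop 2 and stop 4.

Insertion cost between consecutive stops i–j is d(i,stop 5) + d(stop 5,j) − d(i,j):
  between Base and stop 1: 21 + 18 − 19 = 20
  between stop 1 and stop 3: 18 + 11 − 7 = 22
  between stop 3 and stop 2: 11 + 8 − 3 = 16
  between stop 2 and stop 4: 8 + 24 − 26 = 6
  between stop 4 and Base: 24 + 21 − 6 = 39
Cheapest insertion is between stop 2 and stop 4, adding 6.
New total = 61 + 6 = 67.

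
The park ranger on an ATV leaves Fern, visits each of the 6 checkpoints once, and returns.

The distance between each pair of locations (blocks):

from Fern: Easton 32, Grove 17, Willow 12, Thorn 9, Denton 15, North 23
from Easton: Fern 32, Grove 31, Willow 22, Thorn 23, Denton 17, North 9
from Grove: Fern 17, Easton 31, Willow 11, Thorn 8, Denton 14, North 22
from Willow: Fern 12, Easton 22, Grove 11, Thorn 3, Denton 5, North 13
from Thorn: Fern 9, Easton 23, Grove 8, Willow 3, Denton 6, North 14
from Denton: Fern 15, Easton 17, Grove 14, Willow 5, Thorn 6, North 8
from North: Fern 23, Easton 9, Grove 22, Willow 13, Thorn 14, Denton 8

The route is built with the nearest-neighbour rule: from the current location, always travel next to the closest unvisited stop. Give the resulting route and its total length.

At Fern the remaining stops are Thorn 9, Willow 12, Denton 15, Grove 17, North 23, Easton 32; go to Thorn.
At Thorn the remaining stops are Willow 3, Denton 6, Grove 8, North 14, Easton 23; go to Willow.
At Willow the remaining stops are Denton 5, Grove 11, North 13, Easton 22; go to Denton.
At Denton the remaining stops are North 8, Grove 14, Easton 17; go to North.
At North the remaining stops are Easton 9, Grove 22; go to Easton.
At Easton the remaining stops are Grove 31; go to Grove.
Return Grove→Fern: 17.
Total = 9 + 3 + 5 + 8 + 9 + 31 + 17 = 82.

Total distance 82 blocks via the nearest-neighbour route Fern → Thorn → Willow → Denton → North → Easton → Grove → Fern.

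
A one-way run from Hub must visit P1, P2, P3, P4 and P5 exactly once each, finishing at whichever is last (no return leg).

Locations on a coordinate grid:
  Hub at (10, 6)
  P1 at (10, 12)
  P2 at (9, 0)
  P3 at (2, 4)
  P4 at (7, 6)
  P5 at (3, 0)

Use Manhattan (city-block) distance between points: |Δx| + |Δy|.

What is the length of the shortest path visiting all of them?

Minimum one-way distance = 33.

There are 5! = 120 possible orderings.
Hub - P1 - P2 - P3 - P4 - P5: 6+13+11+7+10 = 47
Hub - P1 - P2 - P3 - P5 - P4: 6+13+11+5+10 = 45
Hub - P1 - P2 - P4 - P3 - P5: 6+13+8+7+5 = 39
Hub - P1 - P2 - P4 - P5 - P3: 6+13+8+10+5 = 42
Hub - P1 - P2 - P5 - P3 - P4: 6+13+6+5+7 = 37
Hub - P1 - P2 - P5 - P4 - P3: 6+13+6+10+7 = 42
Hub - P1 - P3 - P2 - P4 - P5: 6+16+11+8+10 = 51
Hub - P1 - P3 - P2 - P5 - P4: 6+16+11+6+10 = 49
Hub - P1 - P3 - P4 - P2 - P5: 6+16+7+8+6 = 43
Hub - P1 - P3 - P4 - P5 - P2: 6+16+7+10+6 = 45
Hub - P1 - P3 - P5 - P2 - P4: 6+16+5+6+8 = 41
Hub - P1 - P3 - P5 - P4 - P2: 6+16+5+10+8 = 45
Hub - P1 - P4 - P2 - P3 - P5: 6+9+8+11+5 = 39
Hub - P1 - P4 - P2 - P5 - P3: 6+9+8+6+5 = 34
… (106 more)
Hub - P1 - P4 - P3 - P5 - P2: 6+9+7+5+6 = 33  ← best
The minimum is 33.
One shortest path: Hub → P1 → P4 → P3 → P5 → P2.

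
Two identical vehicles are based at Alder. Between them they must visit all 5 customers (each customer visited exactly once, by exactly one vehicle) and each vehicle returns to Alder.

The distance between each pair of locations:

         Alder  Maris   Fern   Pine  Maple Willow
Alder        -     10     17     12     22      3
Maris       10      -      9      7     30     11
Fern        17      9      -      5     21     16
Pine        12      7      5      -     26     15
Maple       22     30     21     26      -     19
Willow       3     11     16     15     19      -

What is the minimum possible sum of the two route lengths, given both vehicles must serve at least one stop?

Check every non-empty split of the stops between the two vehicles; for each half take its own optimal tour:
  {Maris} + {Fern, Pine, Maple, Willow}: 20 + 60 = 80
  {Fern} + {Maris, Pine, Maple, Willow}: 34 + 65 = 99
  {Maris, Fern} + {Pine, Maple, Willow}: 36 + 60 = 96
  {Pine} + {Maris, Fern, Maple, Willow}: 24 + 62 = 86
  {Maris, Pine} + {Fern, Maple, Willow}: 29 + 60 = 89
  {Fern, Pine} + {Maris, Maple, Willow}: 34 + 62 = 96
  … (15 splits in total)
  {Maris, Fern, Pine, Maple} + {Willow}: 65 + 6 = 71  ← best
Best: vehicle 1 Alder → Maris → Pine → Fern → Maple → Alder = 65; vehicle 2 Alder → Willow → Alder = 6; combined 71.

71 — the smallest possible combined total.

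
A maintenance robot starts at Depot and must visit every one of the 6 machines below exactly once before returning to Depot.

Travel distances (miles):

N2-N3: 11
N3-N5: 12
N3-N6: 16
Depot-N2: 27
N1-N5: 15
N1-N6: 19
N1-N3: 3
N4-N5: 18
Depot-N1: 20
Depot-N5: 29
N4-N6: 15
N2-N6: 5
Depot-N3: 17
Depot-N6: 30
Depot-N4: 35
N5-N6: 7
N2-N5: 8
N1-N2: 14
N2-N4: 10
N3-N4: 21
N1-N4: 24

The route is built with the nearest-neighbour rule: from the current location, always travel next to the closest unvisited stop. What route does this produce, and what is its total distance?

Total distance 99 miles via the nearest-neighbour route Depot → N3 → N1 → N2 → N6 → N5 → N4 → Depot.

Depot → [N3:17 / N1:20 / N2:27 / N5:29 / N6:30 / N4:35] → N3 (17)
N3 → [N1:3 / N2:11 / N5:12 / N6:16 / N4:21] → N1 (3)
N1 → [N2:14 / N5:15 / N6:19 / N4:24] → N2 (14)
N2 → [N6:5 / N5:8 / N4:10] → N6 (5)
N6 → [N5:7 / N4:15] → N5 (7)
N5 → [N4:18] → N4 (18)
Return N4→Depot: 35.
Total = 17 + 3 + 14 + 5 + 7 + 18 + 35 = 99.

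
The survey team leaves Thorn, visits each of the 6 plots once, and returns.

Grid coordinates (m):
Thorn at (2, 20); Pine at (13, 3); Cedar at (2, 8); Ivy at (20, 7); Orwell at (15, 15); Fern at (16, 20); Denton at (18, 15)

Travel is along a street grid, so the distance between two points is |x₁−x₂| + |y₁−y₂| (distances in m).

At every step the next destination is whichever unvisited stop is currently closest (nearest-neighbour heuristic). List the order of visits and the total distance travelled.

Total distance 72 m via the nearest-neighbour route Thorn → Cedar → Pine → Ivy → Denton → Orwell → Fern → Thorn.

Thorn → [Cedar:12 / Fern:14 / Orwell:18 / Denton:21 / Pine:28 / Ivy:31] → Cedar (12)
Cedar → [Pine:16 / Ivy:19 / Orwell:20 / Denton:23 / Fern:26] → Pine (16)
Pine → [Ivy:11 / Orwell:14 / Denton:17 / Fern:20] → Ivy (11)
Ivy → [Denton:10 / Orwell:13 / Fern:17] → Denton (10)
Denton → [Orwell:3 / Fern:7] → Orwell (3)
Orwell → [Fern:6] → Fern (6)
Return Fern→Thorn: 14.
Total = 12 + 16 + 11 + 10 + 3 + 6 + 14 = 72.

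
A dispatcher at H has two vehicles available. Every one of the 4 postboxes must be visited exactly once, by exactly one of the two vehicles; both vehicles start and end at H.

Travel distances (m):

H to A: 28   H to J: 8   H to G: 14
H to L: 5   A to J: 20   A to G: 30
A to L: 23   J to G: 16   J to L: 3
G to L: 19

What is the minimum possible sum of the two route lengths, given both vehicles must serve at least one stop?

Minimum combined distance: 82 m.

Try each way of splitting the stops between the two vehicles (each non-empty) and, for each split, find the best tour for each vehicle:
  {A} + {J, G, L}: 56 + 38 = 94
  {J} + {A, G, L}: 16 + 72 = 88
  {A, J} + {G, L}: 56 + 38 = 94
  {G} + {A, J, L}: 28 + 56 = 84
  {A, G} + {J, L}: 72 + 16 = 88
  {J, G} + {A, L}: 38 + 56 = 94
  … (7 splits in total)
  {A, J, G} + {L}: 72 + 10 = 82  ← best
Best: vehicle 1 H → J → A → G → H = 72; vehicle 2 H → L → H = 10; combined 82.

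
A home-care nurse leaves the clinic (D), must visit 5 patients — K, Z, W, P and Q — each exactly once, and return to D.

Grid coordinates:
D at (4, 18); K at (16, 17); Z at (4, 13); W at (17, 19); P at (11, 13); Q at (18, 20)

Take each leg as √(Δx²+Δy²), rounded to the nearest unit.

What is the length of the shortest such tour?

35 — the shortest possible round trip.

D-K-Z-W-P-Q-D: 12+13+14+8+10+14 = 71
D-K-Z-W-Q-P-D: 12+13+14+1+10+9 = 59
D-K-Z-P-W-Q-D: 12+13+7+8+1+14 = 55
D-K-Z-P-Q-W-D: 12+13+7+10+1+13 = 56
D-K-Z-Q-W-P-D: 12+13+16+1+8+9 = 59
D-K-Z-Q-P-W-D: 12+13+16+10+8+13 = 72
D-K-W-Z-P-Q-D: 12+2+14+7+10+14 = 59
D-K-W-Z-Q-P-D: 12+2+14+16+10+9 = 63
D-K-W-P-Z-Q-D: 12+2+8+7+16+14 = 59
D-K-W-P-Q-Z-D: 12+2+8+10+16+5 = 53
D-K-W-Q-Z-P-D: 12+2+1+16+7+9 = 47
D-K-W-Q-P-Z-D: 12+2+1+10+7+5 = 37
D-K-P-Z-W-Q-D: 12+6+7+14+1+14 = 54
D-K-P-Z-Q-W-D: 12+6+7+16+1+13 = 55
… (46 more)
D-Z-P-K-W-Q-D: 5+7+6+2+1+14 = 35  ← best
The minimum is 35.
One optimal route: D → Z → P → K → W → Q → D (or its reverse).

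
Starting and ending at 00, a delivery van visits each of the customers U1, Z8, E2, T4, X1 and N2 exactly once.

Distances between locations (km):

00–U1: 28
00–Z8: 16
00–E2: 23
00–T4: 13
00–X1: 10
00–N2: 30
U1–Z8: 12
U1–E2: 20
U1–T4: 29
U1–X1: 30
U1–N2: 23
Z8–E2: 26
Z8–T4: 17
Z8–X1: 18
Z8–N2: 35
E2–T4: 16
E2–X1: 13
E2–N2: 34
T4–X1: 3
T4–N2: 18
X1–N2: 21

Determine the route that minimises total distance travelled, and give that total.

108 km — the shortest possible round trip.

There are 360 distinct closed tours to check (reversals are equivalent).
00-U1-Z8-E2-T4-X1-N2-00: 28+12+26+16+3+21+30 = 136
00-U1-Z8-E2-T4-N2-X1-00: 28+12+26+16+18+21+10 = 131
00-U1-Z8-E2-X1-T4-N2-00: 28+12+26+13+3+18+30 = 130
00-U1-Z8-E2-X1-N2-T4-00: 28+12+26+13+21+18+13 = 131
00-U1-Z8-E2-N2-T4-X1-00: 28+12+26+34+18+3+10 = 131
00-U1-Z8-E2-N2-X1-T4-00: 28+12+26+34+21+3+13 = 137
00-U1-Z8-T4-E2-X1-N2-00: 28+12+17+16+13+21+30 = 137
00-U1-Z8-T4-E2-N2-X1-00: 28+12+17+16+34+21+10 = 138
… (352 more)
00-Z8-U1-N2-T4-E2-X1-00: 16+12+23+18+16+13+10 = 108  ← best
The minimum is 108.
One optimal route: 00 → Z8 → U1 → N2 → T4 → E2 → X1 → 00 (or its reverse).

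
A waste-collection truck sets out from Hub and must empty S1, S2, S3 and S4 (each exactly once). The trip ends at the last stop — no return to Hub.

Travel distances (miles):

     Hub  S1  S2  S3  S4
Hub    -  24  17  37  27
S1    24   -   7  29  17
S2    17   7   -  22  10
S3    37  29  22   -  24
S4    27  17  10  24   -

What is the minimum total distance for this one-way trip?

Shortest open route: 65 miles.

There are 4! = 24 possible orderings.
Hub - S1 - S2 - S3 - S4: 24+7+22+24 = 77
Hub - S1 - S2 - S4 - S3: 24+7+10+24 = 65
Hub - S1 - S3 - S2 - S4: 24+29+22+10 = 85
Hub - S1 - S3 - S4 - S2: 24+29+24+10 = 87
Hub - S1 - S4 - S2 - S3: 24+17+10+22 = 73
Hub - S1 - S4 - S3 - S2: 24+17+24+22 = 87
Hub - S2 - S1 - S3 - S4: 17+7+29+24 = 77
Hub - S2 - S1 - S4 - S3: 17+7+17+24 = 65
Hub - S2 - S3 - S1 - S4: 17+22+29+17 = 85
Hub - S2 - S3 - S4 - S1: 17+22+24+17 = 80
Hub - S2 - S4 - S1 - S3: 17+10+17+29 = 73
Hub - S2 - S4 - S3 - S1: 17+10+24+29 = 80
Hub - S3 - S1 - S2 - S4: 37+29+7+10 = 83
Hub - S3 - S1 - S4 - S2: 37+29+17+10 = 93
… (10 more)
The minimum is 65.
One shortest path: Hub → S1 → S2 → S4 → S3.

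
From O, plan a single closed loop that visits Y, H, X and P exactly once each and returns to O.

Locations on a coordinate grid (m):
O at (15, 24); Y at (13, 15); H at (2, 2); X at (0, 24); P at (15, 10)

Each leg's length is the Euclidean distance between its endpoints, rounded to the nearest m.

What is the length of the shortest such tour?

O → Y → H → X → P → O: 9+17+22+21+14 = 83
O → Y → H → P → X → O: 9+17+15+21+15 = 77
O → Y → X → H → P → O: 9+16+22+15+14 = 76
O → Y → X → P → H → O: 9+16+21+15+26 = 87
O → Y → P → H → X → O: 9+5+15+22+15 = 66
O → Y → P → X → H → O: 9+5+21+22+26 = 83
O → H → Y → X → P → O: 26+17+16+21+14 = 94
O → H → Y → P → X → O: 26+17+5+21+15 = 84
O → H → X → Y → P → O: 26+22+16+5+14 = 83
O → H → P → Y → X → O: 26+15+5+16+15 = 77
O → X → Y → H → P → O: 15+16+17+15+14 = 77
O → X → H → Y → P → O: 15+22+17+5+14 = 73
The minimum is 66.
One optimal route: O → Y → P → H → X → O (or its reverse).

66 m — the shortest possible round trip.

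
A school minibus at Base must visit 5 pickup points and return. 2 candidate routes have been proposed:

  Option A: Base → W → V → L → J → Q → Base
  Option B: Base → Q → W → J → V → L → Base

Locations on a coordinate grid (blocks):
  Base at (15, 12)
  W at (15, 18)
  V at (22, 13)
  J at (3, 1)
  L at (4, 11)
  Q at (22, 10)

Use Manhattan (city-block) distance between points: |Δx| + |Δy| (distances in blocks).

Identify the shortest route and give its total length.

Shortest is Option A, total 86 blocks.

Option A: 6 + 12 + 20 + 11 + 28 + 9 = 86
Option B: 9 + 15 + 29 + 31 + 20 + 12 = 116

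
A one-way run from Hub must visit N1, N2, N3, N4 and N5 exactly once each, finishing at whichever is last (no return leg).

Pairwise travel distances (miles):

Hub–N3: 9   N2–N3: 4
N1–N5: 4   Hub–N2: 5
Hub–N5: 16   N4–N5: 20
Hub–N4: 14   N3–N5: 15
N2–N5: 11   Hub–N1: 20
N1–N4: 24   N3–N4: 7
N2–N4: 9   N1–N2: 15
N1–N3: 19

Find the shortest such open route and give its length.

There are 5! = 120 possible orderings.
Hub→N1→N2→N3→N4→N5: 20+15+4+7+20 = 66
Hub→N1→N2→N3→N5→N4: 20+15+4+15+20 = 74
Hub→N1→N2→N4→N3→N5: 20+15+9+7+15 = 66
Hub→N1→N2→N4→N5→N3: 20+15+9+20+15 = 79
Hub→N1→N2→N5→N3→N4: 20+15+11+15+7 = 68
Hub→N1→N2→N5→N4→N3: 20+15+11+20+7 = 73
Hub→N1→N3→N2→N4→N5: 20+19+4+9+20 = 72
Hub→N1→N3→N2→N5→N4: 20+19+4+11+20 = 74
Hub→N1→N3→N4→N2→N5: 20+19+7+9+11 = 66
Hub→N1→N3→N4→N5→N2: 20+19+7+20+11 = 77
Hub→N1→N3→N5→N2→N4: 20+19+15+11+9 = 74
Hub→N1→N3→N5→N4→N2: 20+19+15+20+9 = 83
Hub→N1→N4→N2→N3→N5: 20+24+9+4+15 = 72
Hub→N1→N4→N2→N5→N3: 20+24+9+11+15 = 79
… (106 more)
Hub→N2→N3→N4→N5→N1: 5+4+7+20+4 = 40  ← best
The minimum is 40.
One shortest path: Hub → N2 → N3 → N4 → N5 → N1.

Shortest open route: 40 miles.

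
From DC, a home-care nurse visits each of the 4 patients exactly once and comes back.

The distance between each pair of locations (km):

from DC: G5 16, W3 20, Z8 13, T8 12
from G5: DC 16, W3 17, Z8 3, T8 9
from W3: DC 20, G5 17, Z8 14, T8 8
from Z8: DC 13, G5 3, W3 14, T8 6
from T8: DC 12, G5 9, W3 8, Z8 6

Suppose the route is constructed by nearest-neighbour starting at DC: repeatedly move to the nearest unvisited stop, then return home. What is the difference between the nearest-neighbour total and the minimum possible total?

DC: T8=12, Z8=13, G5=16, W3=20 ⇒ T8
T8: Z8=6, W3=8, G5=9 ⇒ Z8
Z8: G5=3, W3=14 ⇒ G5
G5: W3=17 ⇒ W3
NN route DC → T8 → Z8 → G5 → W3 → DC costs 58.
Optimal: DC → G5 → Z8 → W3 → T8 → DC costs 53 (by enumerating all 12 distinct tours).
Excess = 58 − 53 = 5.

The nearest-neighbour route is 5 km longer than optimal.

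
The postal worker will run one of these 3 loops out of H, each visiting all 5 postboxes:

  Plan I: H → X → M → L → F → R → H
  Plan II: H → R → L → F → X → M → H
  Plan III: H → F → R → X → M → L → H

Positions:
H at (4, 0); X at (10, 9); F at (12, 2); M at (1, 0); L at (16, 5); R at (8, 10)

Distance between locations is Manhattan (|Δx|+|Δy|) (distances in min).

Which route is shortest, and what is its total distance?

Shortest is Plan II, total 64 min.

Plan I: 15 + 18 + 20 + 7 + 12 + 14 = 86
Plan II: 14 + 13 + 7 + 9 + 18 + 3 = 64
Plan III: 10 + 12 + 3 + 18 + 20 + 17 = 80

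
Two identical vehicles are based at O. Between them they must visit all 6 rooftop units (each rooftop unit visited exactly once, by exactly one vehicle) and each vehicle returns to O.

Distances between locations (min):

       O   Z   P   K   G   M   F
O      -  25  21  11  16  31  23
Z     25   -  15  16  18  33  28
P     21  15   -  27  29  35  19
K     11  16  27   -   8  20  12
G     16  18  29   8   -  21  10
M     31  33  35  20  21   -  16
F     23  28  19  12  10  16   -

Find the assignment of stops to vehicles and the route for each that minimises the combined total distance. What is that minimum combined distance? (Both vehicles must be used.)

There are 2^5 − 1 = 31 ways to divide the 6 stops into two non-empty groups. For each, the best each vehicle can do is its own shortest tour through its group:
  {Z} + {P, K, G, M, F}: 50 + 96 = 146
  {P} + {Z, K, G, M, F}: 42 + 100 = 142
  {Z, P} + {K, G, M, F}: 61 + 73 = 134
  {K} + {Z, P, G, M, F}: 22 + 111 = 133
  {Z, K} + {P, G, M, F}: 52 + 93 = 145
  {P, K} + {Z, G, M, F}: 59 + 100 = 159
  … (31 splits in total)
Best: vehicle 1 O → K → O = 22; vehicle 2 O → P → Z → G → F → M → O = 111; combined 133.

Minimum combined distance: 133 min.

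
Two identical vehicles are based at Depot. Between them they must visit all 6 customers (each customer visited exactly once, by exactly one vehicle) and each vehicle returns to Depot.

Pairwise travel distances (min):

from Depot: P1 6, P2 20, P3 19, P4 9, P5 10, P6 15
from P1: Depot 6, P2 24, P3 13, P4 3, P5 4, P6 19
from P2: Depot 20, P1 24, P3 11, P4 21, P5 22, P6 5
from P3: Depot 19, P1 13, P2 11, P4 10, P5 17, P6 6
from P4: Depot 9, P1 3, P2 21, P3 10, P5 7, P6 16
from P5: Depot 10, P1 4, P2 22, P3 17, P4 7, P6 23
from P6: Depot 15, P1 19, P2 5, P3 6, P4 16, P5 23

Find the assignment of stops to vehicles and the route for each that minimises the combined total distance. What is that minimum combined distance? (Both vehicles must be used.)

Check every non-empty split of the stops between the two vehicles; for each half take its own optimal tour:
  {P1} + {P2, P3, P4, P5, P6}: 12 + 58 = 70
  {P2} + {P1, P3, P4, P5, P6}: 40 + 48 = 88
  {P1, P2} + {P3, P4, P5, P6}: 50 + 48 = 98
  {P3} + {P1, P2, P4, P5, P6}: 38 + 58 = 96
  {P1, P3} + {P2, P4, P5, P6}: 38 + 58 = 96
  {P2, P3} + {P1, P4, P5, P6}: 50 + 48 = 98
  … (31 splits in total)
Best: vehicle 1 Depot → P1 → Depot = 12; vehicle 2 Depot → P2 → P6 → P3 → P4 → P5 → Depot = 58; combined 70.

Minimum combined distance: 70 min.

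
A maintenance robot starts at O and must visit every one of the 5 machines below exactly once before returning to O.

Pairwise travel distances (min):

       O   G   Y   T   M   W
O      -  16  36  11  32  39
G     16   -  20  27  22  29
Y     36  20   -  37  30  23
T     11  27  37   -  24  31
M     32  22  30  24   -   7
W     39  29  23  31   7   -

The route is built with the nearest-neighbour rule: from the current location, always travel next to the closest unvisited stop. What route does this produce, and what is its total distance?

Nearest-neighbour total = 101 min; route O → T → M → W → Y → G → O.

From O: distances to unvisited — T=11, G=16, M=32, Y=36, W=39. Nearest is T (11).
From T: distances to unvisited — M=24, G=27, W=31, Y=37. Nearest is M (24).
From M: distances to unvisited — W=7, G=22, Y=30. Nearest is W (7).
From W: distances to unvisited — Y=23, G=29. Nearest is Y (23).
From Y: distances to unvisited — G=20. Nearest is G (20).
Return G→O: 16.
Total = 11 + 24 + 7 + 23 + 20 + 16 = 101.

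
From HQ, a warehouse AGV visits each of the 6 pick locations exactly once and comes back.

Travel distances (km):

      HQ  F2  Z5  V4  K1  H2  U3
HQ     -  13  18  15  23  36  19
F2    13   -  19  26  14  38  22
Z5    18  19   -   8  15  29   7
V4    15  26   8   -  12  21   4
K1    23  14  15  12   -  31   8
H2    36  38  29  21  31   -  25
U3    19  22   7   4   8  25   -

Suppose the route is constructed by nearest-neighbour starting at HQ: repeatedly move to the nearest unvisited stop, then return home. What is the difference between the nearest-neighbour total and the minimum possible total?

HQ: F2=13, V4=15, Z5=18, U3=19, K1=23, H2=36 ⇒ F2
F2: K1=14, Z5=19, U3=22, V4=26, H2=38 ⇒ K1
K1: U3=8, V4=12, Z5=15, H2=31 ⇒ U3
U3: V4=4, Z5=7, H2=25 ⇒ V4
V4: Z5=8, H2=21 ⇒ Z5
Z5: H2=29 ⇒ H2
NN route HQ → F2 → K1 → U3 → V4 → Z5 → H2 → HQ costs 112.
Optimal: HQ → F2 → K1 → U3 → Z5 → V4 → H2 → HQ costs 107 (by enumerating all 360 distinct tours).
Excess = 112 − 107 = 5.

Excess over optimum: 5 km.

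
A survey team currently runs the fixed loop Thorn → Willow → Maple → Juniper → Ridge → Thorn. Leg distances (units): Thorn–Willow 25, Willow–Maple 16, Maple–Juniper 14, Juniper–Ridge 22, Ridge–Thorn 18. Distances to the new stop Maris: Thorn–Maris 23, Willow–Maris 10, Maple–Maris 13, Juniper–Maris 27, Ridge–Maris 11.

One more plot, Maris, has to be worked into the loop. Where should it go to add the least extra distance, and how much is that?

Insertion cost between consecutive stops i–j is d(i,Maris) + d(Maris,j) − d(i,j):
  between Thorn and Willow: 23 + 10 − 25 = 8
  between Willow and Maple: 10 + 13 − 16 = 7
  between Maple and Juniper: 13 + 27 − 14 = 26
  between Juniper and Ridge: 27 + 11 − 22 = 16
  between Ridge and Thorn: 11 + 23 − 18 = 16
Cheapest insertion is between Willow and Maple, adding 7.
New total = 95 + 7 = 102.

Adding 7 by placing Maris on the Willow–Maple leg.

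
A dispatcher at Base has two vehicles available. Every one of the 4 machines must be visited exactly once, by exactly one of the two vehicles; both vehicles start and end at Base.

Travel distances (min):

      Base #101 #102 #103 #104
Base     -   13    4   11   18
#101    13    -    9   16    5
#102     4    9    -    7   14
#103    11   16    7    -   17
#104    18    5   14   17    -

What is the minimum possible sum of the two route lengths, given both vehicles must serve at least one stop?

Minimum combined distance: 54 min.

Try each way of splitting the stops between the two vehicles (each non-empty) and, for each split, find the best tour for each vehicle:
  {#101} + {#102, #103, #104}: 26 + 46 = 72
  {#102} + {#101, #103, #104}: 8 + 46 = 54
  {#101, #102} + {#103, #104}: 26 + 46 = 72
  {#103} + {#101, #102, #104}: 22 + 36 = 58
  {#101, #103} + {#102, #104}: 40 + 36 = 76
  {#102, #103} + {#101, #104}: 22 + 36 = 58
  … (7 splits in total)
Best: vehicle 1 Base → #102 → Base = 8; vehicle 2 Base → #101 → #104 → #103 → Base = 46; combined 54.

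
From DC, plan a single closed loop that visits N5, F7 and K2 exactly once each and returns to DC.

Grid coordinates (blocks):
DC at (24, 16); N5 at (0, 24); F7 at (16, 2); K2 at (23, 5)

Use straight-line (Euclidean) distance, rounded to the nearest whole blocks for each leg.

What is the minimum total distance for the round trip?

There are 3 distinct closed tours to check (reversals are equivalent).
DC-N5-F7-K2-DC: 25+27+8+11 = 71
DC-N5-K2-F7-DC: 25+30+8+16 = 79
DC-F7-N5-K2-DC: 16+27+30+11 = 84
The minimum is 71.
One optimal route: DC → N5 → F7 → K2 → DC (or its reverse).

71 blocks — the shortest possible round trip.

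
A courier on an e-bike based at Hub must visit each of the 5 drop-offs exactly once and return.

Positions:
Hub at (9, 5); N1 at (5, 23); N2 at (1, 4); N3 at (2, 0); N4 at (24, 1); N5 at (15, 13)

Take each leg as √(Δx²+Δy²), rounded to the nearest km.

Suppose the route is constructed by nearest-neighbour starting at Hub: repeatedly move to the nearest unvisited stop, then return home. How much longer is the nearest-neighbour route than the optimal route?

Hub: N2=8, N3=9, N5=10, N4=16, N1=18 ⇒ N2
N2: N3=4, N5=17, N1=19, N4=23 ⇒ N3
N3: N5=18, N4=22, N1=23 ⇒ N5
N5: N1=14, N4=15 ⇒ N1
N1: N4=29 ⇒ N4
NN route Hub → N2 → N3 → N5 → N1 → N4 → Hub costs 89.
Optimal: Hub → N3 → N2 → N1 → N5 → N4 → Hub costs 77 (by enumerating all 60 distinct tours).
Excess = 89 − 77 = 12.

12 km longer than the optimal tour.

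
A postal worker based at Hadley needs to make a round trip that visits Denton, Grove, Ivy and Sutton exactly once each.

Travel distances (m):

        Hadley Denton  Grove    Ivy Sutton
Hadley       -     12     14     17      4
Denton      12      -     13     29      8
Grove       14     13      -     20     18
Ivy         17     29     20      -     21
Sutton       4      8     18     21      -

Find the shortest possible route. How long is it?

There are 12 distinct closed tours to check (reversals are equivalent).
Hadley → Denton → Grove → Ivy → Sutton → Hadley: 12+13+20+21+4 = 70
Hadley → Denton → Grove → Sutton → Ivy → Hadley: 12+13+18+21+17 = 81
Hadley → Denton → Ivy → Grove → Sutton → Hadley: 12+29+20+18+4 = 83
Hadley → Denton → Ivy → Sutton → Grove → Hadley: 12+29+21+18+14 = 94
Hadley → Denton → Sutton → Grove → Ivy → Hadley: 12+8+18+20+17 = 75
Hadley → Denton → Sutton → Ivy → Grove → Hadley: 12+8+21+20+14 = 75
Hadley → Grove → Denton → Ivy → Sutton → Hadley: 14+13+29+21+4 = 81
Hadley → Grove → Denton → Sutton → Ivy → Hadley: 14+13+8+21+17 = 73
Hadley → Grove → Ivy → Denton → Sutton → Hadley: 14+20+29+8+4 = 75
Hadley → Grove → Sutton → Denton → Ivy → Hadley: 14+18+8+29+17 = 86
Hadley → Ivy → Denton → Grove → Sutton → Hadley: 17+29+13+18+4 = 81
Hadley → Ivy → Grove → Denton → Sutton → Hadley: 17+20+13+8+4 = 62
The minimum is 62.
One optimal route: Hadley → Ivy → Grove → Denton → Sutton → Hadley (or its reverse).

62 m — the shortest possible round trip.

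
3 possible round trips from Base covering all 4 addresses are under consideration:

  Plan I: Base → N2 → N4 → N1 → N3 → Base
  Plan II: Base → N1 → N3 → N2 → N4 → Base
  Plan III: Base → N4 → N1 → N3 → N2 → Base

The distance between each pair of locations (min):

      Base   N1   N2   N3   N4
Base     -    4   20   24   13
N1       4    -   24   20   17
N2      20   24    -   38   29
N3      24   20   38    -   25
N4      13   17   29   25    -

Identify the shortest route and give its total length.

104 min — Plan II is the shortest.

Plan I: 20 + 29 + 17 + 20 + 24 = 110
Plan II: 4 + 20 + 38 + 29 + 13 = 104
Plan III: 13 + 17 + 20 + 38 + 20 = 108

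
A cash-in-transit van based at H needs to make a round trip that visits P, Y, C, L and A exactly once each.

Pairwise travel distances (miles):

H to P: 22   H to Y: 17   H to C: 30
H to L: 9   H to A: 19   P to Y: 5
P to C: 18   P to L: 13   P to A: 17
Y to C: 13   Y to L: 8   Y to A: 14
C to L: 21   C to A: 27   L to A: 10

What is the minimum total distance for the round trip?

Shortest round trip = 84 miles.

There are 60 distinct closed tours to check (reversals are equivalent).
H → P → Y → C → L → A → H: 22+5+13+21+10+19 = 90
H → P → Y → C → A → L → H: 22+5+13+27+10+9 = 86
H → P → Y → L → C → A → H: 22+5+8+21+27+19 = 102
H → P → Y → L → A → C → H: 22+5+8+10+27+30 = 102
H → P → Y → A → C → L → H: 22+5+14+27+21+9 = 98
H → P → Y → A → L → C → H: 22+5+14+10+21+30 = 102
H → P → C → Y → L → A → H: 22+18+13+8+10+19 = 90
H → P → C → Y → A → L → H: 22+18+13+14+10+9 = 86
H → P → C → L → Y → A → H: 22+18+21+8+14+19 = 102
H → P → C → L → A → Y → H: 22+18+21+10+14+17 = 102
H → P → C → A → Y → L → H: 22+18+27+14+8+9 = 98
H → P → C → A → L → Y → H: 22+18+27+10+8+17 = 102
H → P → L → Y → C → A → H: 22+13+8+13+27+19 = 102
H → P → L → Y → A → C → H: 22+13+8+14+27+30 = 114
… (46 more)
H → Y → C → P → A → L → H: 17+13+18+17+10+9 = 84  ← best
The minimum is 84.
One optimal route: H → Y → C → P → A → L → H (or its reverse).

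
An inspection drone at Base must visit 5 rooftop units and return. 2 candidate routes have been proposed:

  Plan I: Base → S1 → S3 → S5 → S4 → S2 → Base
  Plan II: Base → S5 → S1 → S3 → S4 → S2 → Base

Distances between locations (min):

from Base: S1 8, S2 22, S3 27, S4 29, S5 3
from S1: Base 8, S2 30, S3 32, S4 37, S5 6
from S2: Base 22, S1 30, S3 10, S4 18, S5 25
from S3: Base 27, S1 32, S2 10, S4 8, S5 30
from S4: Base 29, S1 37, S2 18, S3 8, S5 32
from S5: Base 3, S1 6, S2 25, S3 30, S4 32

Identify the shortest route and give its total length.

Plan I: 8 + 32 + 30 + 32 + 18 + 22 = 142
Plan II: 3 + 6 + 32 + 8 + 18 + 22 = 89

Shortest is Plan II, total 89 min.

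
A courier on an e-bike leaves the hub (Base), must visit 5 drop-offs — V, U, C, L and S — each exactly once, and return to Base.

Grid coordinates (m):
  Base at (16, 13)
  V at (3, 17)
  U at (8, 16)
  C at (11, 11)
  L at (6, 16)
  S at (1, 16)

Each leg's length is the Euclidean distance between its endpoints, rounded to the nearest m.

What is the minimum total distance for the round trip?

Shortest round trip = 32 m.

Base → V → U → C → L → S → Base: 14+5+6+7+5+15 = 52
Base → V → U → C → S → L → Base: 14+5+6+11+5+10 = 51
Base → V → U → L → C → S → Base: 14+5+2+7+11+15 = 54
Base → V → U → L → S → C → Base: 14+5+2+5+11+5 = 42
Base → V → U → S → C → L → Base: 14+5+7+11+7+10 = 54
Base → V → U → S → L → C → Base: 14+5+7+5+7+5 = 43
Base → V → C → U → L → S → Base: 14+10+6+2+5+15 = 52
Base → V → C → U → S → L → Base: 14+10+6+7+5+10 = 52
Base → V → C → L → U → S → Base: 14+10+7+2+7+15 = 55
Base → V → C → L → S → U → Base: 14+10+7+5+7+9 = 52
Base → V → C → S → U → L → Base: 14+10+11+7+2+10 = 54
Base → V → C → S → L → U → Base: 14+10+11+5+2+9 = 51
Base → V → L → U → C → S → Base: 14+3+2+6+11+15 = 51
Base → V → L → U → S → C → Base: 14+3+2+7+11+5 = 42
… (46 more)
Base → U → L → V → S → C → Base: 9+2+3+2+11+5 = 32  ← best
The minimum is 32.
One optimal route: Base → U → L → V → S → C → Base (or its reverse).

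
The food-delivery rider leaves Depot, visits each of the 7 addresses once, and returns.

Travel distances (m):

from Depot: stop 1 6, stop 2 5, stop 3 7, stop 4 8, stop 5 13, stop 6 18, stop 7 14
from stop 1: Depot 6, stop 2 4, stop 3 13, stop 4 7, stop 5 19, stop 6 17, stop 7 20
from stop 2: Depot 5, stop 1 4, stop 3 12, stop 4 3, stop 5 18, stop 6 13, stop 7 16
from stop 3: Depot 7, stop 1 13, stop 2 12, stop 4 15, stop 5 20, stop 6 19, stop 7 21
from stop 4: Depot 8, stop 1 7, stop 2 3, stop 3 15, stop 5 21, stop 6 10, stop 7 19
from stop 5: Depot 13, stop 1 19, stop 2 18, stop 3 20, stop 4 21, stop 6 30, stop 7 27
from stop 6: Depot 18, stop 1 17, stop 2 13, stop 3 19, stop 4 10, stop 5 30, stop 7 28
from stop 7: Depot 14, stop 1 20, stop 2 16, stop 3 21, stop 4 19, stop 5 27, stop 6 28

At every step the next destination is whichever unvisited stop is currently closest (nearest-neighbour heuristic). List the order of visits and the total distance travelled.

115 m along Depot → stop 2 → stop 4 → stop 1 → stop 3 → stop 6 → stop 7 → stop 5 → Depot.

From Depot: distances to unvisited — stop 2=5, stop 1=6, stop 3=7, stop 4=8, stop 5=13, stop 7=14, stop 6=18. Nearest is stop 2 (5).
From stop 2: distances to unvisited — stop 4=3, stop 1=4, stop 3=12, stop 6=13, stop 7=16, stop 5=18. Nearest is stop 4 (3).
From stop 4: distances to unvisited — stop 1=7, stop 6=10, stop 3=15, stop 7=19, stop 5=21. Nearest is stop 1 (7).
From stop 1: distances to unvisited — stop 3=13, stop 6=17, stop 5=19, stop 7=20. Nearest is stop 3 (13).
From stop 3: distances to unvisited — stop 6=19, stop 5=20, stop 7=21. Nearest is stop 6 (19).
From stop 6: distances to unvisited — stop 7=28, stop 5=30. Nearest is stop 7 (28).
From stop 7: distances to unvisited — stop 5=27. Nearest is stop 5 (27).
Return stop 5→Depot: 13.
Total = 5 + 3 + 7 + 13 + 19 + 28 + 27 + 13 = 115.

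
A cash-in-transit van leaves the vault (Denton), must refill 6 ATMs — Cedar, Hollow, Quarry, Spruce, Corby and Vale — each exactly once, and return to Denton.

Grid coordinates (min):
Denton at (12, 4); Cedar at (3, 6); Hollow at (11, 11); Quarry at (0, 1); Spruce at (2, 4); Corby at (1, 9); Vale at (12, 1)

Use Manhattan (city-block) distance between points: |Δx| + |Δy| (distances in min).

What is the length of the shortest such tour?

Denton - Cedar - Hollow - Quarry - Spruce - Corby - Vale - Denton: 11+13+21+5+6+19+3 = 78
Denton - Cedar - Hollow - Quarry - Spruce - Vale - Corby - Denton: 11+13+21+5+13+19+16 = 98
Denton - Cedar - Hollow - Quarry - Corby - Spruce - Vale - Denton: 11+13+21+9+6+13+3 = 76
Denton - Cedar - Hollow - Quarry - Corby - Vale - Spruce - Denton: 11+13+21+9+19+13+10 = 96
Denton - Cedar - Hollow - Quarry - Vale - Spruce - Corby - Denton: 11+13+21+12+13+6+16 = 92
Denton - Cedar - Hollow - Quarry - Vale - Corby - Spruce - Denton: 11+13+21+12+19+6+10 = 92
Denton - Cedar - Hollow - Spruce - Quarry - Corby - Vale - Denton: 11+13+16+5+9+19+3 = 76
Denton - Cedar - Hollow - Spruce - Quarry - Vale - Corby - Denton: 11+13+16+5+12+19+16 = 92
… (352 more)
Denton - Hollow - Corby - Cedar - Spruce - Quarry - Vale - Denton: 8+12+5+3+5+12+3 = 48  ← best
The minimum is 48.
One optimal route: Denton → Hollow → Corby → Cedar → Spruce → Quarry → Vale → Denton (or its reverse).

Shortest round trip = 48 min.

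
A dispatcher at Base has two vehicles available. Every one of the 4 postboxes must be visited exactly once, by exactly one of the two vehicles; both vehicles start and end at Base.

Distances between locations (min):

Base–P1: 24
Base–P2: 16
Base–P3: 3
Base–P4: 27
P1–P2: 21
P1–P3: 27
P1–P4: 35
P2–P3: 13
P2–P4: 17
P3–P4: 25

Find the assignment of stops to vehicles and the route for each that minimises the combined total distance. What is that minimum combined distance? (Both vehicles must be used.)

Try each way of splitting the stops between the two vehicles (each non-empty) and, for each split, find the best tour for each vehicle:
  {P1} + {P2, P3, P4}: 48 + 60 = 108
  {P2} + {P1, P3, P4}: 32 + 87 = 119
  {P1, P2} + {P3, P4}: 61 + 55 = 116
  {P3} + {P1, P2, P4}: 6 + 89 = 95
  {P1, P3} + {P2, P4}: 54 + 60 = 114
  {P2, P3} + {P1, P4}: 32 + 86 = 118
  … (7 splits in total)
Best: vehicle 1 Base → P3 → Base = 6; vehicle 2 Base → P1 → P2 → P4 → Base = 89; combined 95.

95 min — the smallest possible combined total.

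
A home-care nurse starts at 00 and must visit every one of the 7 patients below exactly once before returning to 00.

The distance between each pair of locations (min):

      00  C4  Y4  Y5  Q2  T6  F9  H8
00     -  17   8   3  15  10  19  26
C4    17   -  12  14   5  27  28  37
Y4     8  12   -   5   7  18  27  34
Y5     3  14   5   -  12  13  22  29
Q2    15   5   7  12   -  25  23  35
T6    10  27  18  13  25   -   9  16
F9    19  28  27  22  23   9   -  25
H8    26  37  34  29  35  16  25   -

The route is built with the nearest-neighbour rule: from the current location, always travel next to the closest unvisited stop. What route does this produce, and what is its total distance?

Nearest-neighbour total = 107 min; route 00 → Y5 → Y4 → Q2 → C4 → T6 → F9 → H8 → 00.

00 → [Y5:3 / Y4:8 / T6:10 / Q2:15 / C4:17 / F9:19 / H8:26] → Y5 (3)
Y5 → [Y4:5 / Q2:12 / T6:13 / C4:14 / F9:22 / H8:29] → Y4 (5)
Y4 → [Q2:7 / C4:12 / T6:18 / F9:27 / H8:34] → Q2 (7)
Q2 → [C4:5 / F9:23 / T6:25 / H8:35] → C4 (5)
C4 → [T6:27 / F9:28 / H8:37] → T6 (27)
T6 → [F9:9 / H8:16] → F9 (9)
F9 → [H8:25] → H8 (25)
Return H8→00: 26.
Total = 3 + 5 + 7 + 5 + 27 + 9 + 25 + 26 = 107.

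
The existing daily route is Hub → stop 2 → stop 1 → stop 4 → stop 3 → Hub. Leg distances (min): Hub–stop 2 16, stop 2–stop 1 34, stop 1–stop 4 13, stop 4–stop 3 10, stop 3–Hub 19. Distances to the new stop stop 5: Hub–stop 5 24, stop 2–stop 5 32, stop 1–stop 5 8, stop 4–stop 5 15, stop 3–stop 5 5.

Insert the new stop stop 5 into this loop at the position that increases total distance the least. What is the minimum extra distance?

Minimum extra distance: 6 min, inserting stop 5 between stop 2 and stop 1.

Insertion cost between consecutive stops i–j is d(i,stop 5) + d(stop 5,j) − d(i,j):
  between Hub and stop 2: 24 + 32 − 16 = 40
  between stop 2 and stop 1: 32 + 8 − 34 = 6
  between stop 1 and stop 4: 8 + 15 − 13 = 10
  between stop 4 and stop 3: 15 + 5 − 10 = 10
  between stop 3 and Hub: 5 + 24 − 19 = 10
Cheapest insertion is between stop 2 and stop 1, adding 6.
New total = 92 + 6 = 98.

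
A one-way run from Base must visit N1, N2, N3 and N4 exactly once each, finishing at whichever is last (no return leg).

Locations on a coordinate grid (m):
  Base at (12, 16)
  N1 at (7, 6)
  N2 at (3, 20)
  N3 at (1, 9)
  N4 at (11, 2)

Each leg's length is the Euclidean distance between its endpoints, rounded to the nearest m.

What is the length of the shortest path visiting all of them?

Minimum one-way distance = 34 m.

There are 4! = 24 possible orderings.
Base→N1→N2→N3→N4: 11+15+11+12 = 49
Base→N1→N2→N4→N3: 11+15+20+12 = 58
Base→N1→N3→N2→N4: 11+7+11+20 = 49
Base→N1→N3→N4→N2: 11+7+12+20 = 50
Base→N1→N4→N2→N3: 11+6+20+11 = 48
Base→N1→N4→N3→N2: 11+6+12+11 = 40
Base→N2→N1→N3→N4: 10+15+7+12 = 44
Base→N2→N1→N4→N3: 10+15+6+12 = 43
Base→N2→N3→N1→N4: 10+11+7+6 = 34
Base→N2→N3→N4→N1: 10+11+12+6 = 39
Base→N2→N4→N1→N3: 10+20+6+7 = 43
Base→N2→N4→N3→N1: 10+20+12+7 = 49
Base→N3→N1→N2→N4: 13+7+15+20 = 55
Base→N3→N1→N4→N2: 13+7+6+20 = 46
… (10 more)
The minimum is 34.
One shortest path: Base → N2 → N3 → N1 → N4.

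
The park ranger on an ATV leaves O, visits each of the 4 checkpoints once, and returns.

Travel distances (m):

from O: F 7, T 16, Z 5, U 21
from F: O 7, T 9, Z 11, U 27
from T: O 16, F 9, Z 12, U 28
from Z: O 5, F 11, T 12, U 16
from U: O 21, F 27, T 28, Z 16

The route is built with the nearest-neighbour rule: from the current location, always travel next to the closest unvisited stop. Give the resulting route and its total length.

Nearest-neighbour total = 74 m; route O → Z → F → T → U → O.

O → [Z:5 / F:7 / T:16 / U:21] → Z (5)
Z → [F:11 / T:12 / U:16] → F (11)
F → [T:9 / U:27] → T (9)
T → [U:28] → U (28)
Return U→O: 21.
Total = 5 + 11 + 9 + 28 + 21 = 74.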